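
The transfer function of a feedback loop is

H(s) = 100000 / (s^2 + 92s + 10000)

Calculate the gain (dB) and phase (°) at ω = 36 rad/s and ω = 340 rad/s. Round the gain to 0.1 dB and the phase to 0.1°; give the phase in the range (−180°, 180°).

At s = jω = j36:
quadratic: (j36)² + 92·j36 + 10000 = 8704 + j3312 → |·| ≈ 9312.8, ∠ ≈ 20.83°
|H| = 100000 / 9312.8 ≈ 10.738
Gain = 20 log₁₀(10.738) ≈ 20.62 dB
∠H = 0.00° − 20.83° = -20.83°

At s = jω = j340:
quadratic: (j340)² + 92·j340 + 10000 = -105600 + j31280 → |·| ≈ 1.1014e+05, ∠ ≈ 163.50°
|H| = 100000 / 1.1014e+05 ≈ 0.90794
Gain = 20 log₁₀(0.90794) ≈ -0.84 dB
∠H = 0.00° − 163.50° = -163.50°

ω = 36: 20.6 dB, -20.8°; ω = 340: -0.8 dB, -163.5°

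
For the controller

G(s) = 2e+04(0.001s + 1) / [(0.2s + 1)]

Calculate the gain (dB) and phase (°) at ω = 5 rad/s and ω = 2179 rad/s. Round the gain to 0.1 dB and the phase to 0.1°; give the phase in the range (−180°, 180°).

At ω = 5 rad/s:
zero (1 + j5·0.001) = 1 + j0.005 → |·| ≈ 1, ∠ ≈ 0.29°
pole (1 + j5·0.2) = 1 + j1 → |·| ≈ 1.4142, ∠ ≈ 45.00°
|G| = 2e+04 · 1 / (1.4142) ≈ 14142
Gain = 20 log₁₀(14142) ≈ 83.01 dB
∠G = (0.29°) − (45.00°) = -44.71°

At ω = 2179 rad/s:
zero (1 + j2179·0.001) = 1 + j2.179 → |·| ≈ 2.3975, ∠ ≈ 65.35°
pole (1 + j2179·0.2) = 1 + j435.8 → |·| ≈ 435.8, ∠ ≈ 89.87°
|G| = 2e+04 · 2.3975 / (435.8) ≈ 110.03
Gain = 20 log₁₀(110.03) ≈ 40.83 dB
∠G = (65.35°) − (89.87°) = -24.52°

ω = 5: 83.0 dB, -44.7°; ω = 2179: 40.8 dB, -24.5°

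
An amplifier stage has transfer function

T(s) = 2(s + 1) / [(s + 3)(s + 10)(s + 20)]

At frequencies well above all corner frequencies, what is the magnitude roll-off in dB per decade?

Each pole contributes −20 dB/decade at high frequency; each zero contributes +20 dB/decade.
Net: 1 zero(s) − 3 pole(s) → -40 dB/decade.

-40 dB/decade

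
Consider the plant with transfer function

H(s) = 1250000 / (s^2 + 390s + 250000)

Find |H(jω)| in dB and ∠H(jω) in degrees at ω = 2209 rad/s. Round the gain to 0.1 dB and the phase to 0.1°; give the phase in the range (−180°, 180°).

At s = jω = j2209:
quadratic: (j2209)² + 390·j2209 + 250000 = -4629681 + j861510 → |·| ≈ 4.7092e+06, ∠ ≈ 169.46°
|H| = 1250000 / 4.7092e+06 ≈ 0.26544
Gain = 20 log₁₀(0.26544) ≈ -11.52 dB
∠H = 0.00° − 169.46° = -169.46°

-11.5 dB, -169.5°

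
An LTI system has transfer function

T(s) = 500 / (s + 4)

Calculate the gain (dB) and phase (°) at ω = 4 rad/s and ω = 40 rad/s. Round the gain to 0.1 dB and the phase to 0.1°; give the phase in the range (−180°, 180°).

ω = 4: 38.9 dB, -45.0°; ω = 40: 21.9 dB, -84.3°

At s = jω = j4:
pole (s+4): 4 + j4 → |·| = √(4²+4²) = √32 ≈ 5.6569, ∠ = arctan(4/4) ≈ 45.00°
|T| = 500 / 5.6569 ≈ 88.388
Gain = 20 log₁₀(88.388) ≈ 38.93 dB
∠T = 0.00° − 45.00° = -45.00°

At s = jω = j40:
pole (s+4): 4 + j40 → |·| = √(4²+40²) = √1616 ≈ 40.2, ∠ = arctan(40/4) ≈ 84.29°
|T| = 500 / 40.2 ≈ 12.438
Gain = 20 log₁₀(12.438) ≈ 21.90 dB
∠T = 0.00° − 84.29° = -84.29°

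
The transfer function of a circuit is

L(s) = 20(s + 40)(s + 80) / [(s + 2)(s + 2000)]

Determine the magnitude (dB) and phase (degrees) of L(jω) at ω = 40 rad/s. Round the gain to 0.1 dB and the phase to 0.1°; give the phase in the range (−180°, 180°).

2.0 dB, -16.7°

At s = jω = j40:
zero (s+40): 40 + j40 → |·| = √(40²+40²) = √3200 ≈ 56.569, ∠ = arctan(40/40) ≈ 45.00°
zero (s+80): 80 + j40 → |·| = √(80²+40²) = √8000 ≈ 89.443, ∠ = arctan(40/80) ≈ 26.57°
pole (s+2): 2 + j40 → |·| = √(2²+40²) = √1604 ≈ 40.05, ∠ = arctan(40/2) ≈ 87.14°
pole (s+2000): 2000 + j40 → |·| = √(2000²+40²) = √4001600 ≈ 2000.4, ∠ = arctan(40/2000) ≈ 1.15°
|L| = 20 · 5059.7 / 80116 ≈ 1.2631
Gain = 20 log₁₀(1.2631) ≈ 2.03 dB
∠L = 71.57° − 88.29° = -16.72°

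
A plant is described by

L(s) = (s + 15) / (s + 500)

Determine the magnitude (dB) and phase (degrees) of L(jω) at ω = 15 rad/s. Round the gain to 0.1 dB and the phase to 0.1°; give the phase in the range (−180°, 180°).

-27.5 dB, 43.3°

At s = jω = j15:
zero (s+15): 15 + j15 → |·| = √(15²+15²) = √450 ≈ 21.213, ∠ = arctan(15/15) ≈ 45.00°
pole (s+500): 500 + j15 → |·| = √(500²+15²) = √250225 ≈ 500.22, ∠ = arctan(15/500) ≈ 1.72°
|L| = 1 · 21.213 / 500.22 ≈ 0.042407
Gain = 20 log₁₀(0.042407) ≈ -27.45 dB
∠L = 45.00° − 1.72° = 43.28°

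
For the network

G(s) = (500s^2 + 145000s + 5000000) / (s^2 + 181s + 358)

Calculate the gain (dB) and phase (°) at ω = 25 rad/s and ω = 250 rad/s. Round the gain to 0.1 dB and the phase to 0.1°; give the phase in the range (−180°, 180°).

ω = 25: 62.3 dB, -55.7°; ω = 250: 55.3 dB, -18.0°

Substitute s = j25:
Numerator: 500(j25)^2 + 145000(j25) + 5000000 = 4687500 + j3625000
Denominator: (j25)^2 + 181(j25) + 358 = -267 + j4525
|N| = √(4687500² + 3625000²) ≈ 5.9256e+06, ∠N ≈ 37.72°
|D| = √(267² + 4525²) ≈ 4532.9, ∠D ≈ 93.38°
|G| = 5.9256e+06 / 4532.9 ≈ 1307.2
Gain = 20 log₁₀(1307.2) ≈ 62.33 dB
∠G = 37.72° − 93.38° = -55.66°

Substitute s = j250:
Numerator: 500(j250)^2 + 145000(j250) + 5000000 = -26250000 + j36250000
Denominator: (j250)^2 + 181(j250) + 358 = -62142 + j45250
|N| = √(26250000² + 36250000²) ≈ 4.4756e+07, ∠N ≈ 125.91°
|D| = √(62142² + 45250²) ≈ 76871, ∠D ≈ 143.94°
|G| = 4.4756e+07 / 76871 ≈ 582.22
Gain = 20 log₁₀(582.22) ≈ 55.30 dB
∠G = 125.91° − 143.94° = -18.03°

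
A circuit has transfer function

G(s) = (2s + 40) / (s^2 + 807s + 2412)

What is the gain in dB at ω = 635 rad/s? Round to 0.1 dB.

Substitute s = j635:
Numerator: 2(j635) + 40 = 40 + j1270
Denominator: (j635)^2 + 807(j635) + 2412 = -400813 + j512445
|N| = √(40² + 1270²) ≈ 1270.6, ∠N ≈ 88.20°
|D| = √(400813² + 512445²) ≈ 6.5058e+05, ∠D ≈ 128.03°
|G| = 1270.6 / 6.5058e+05 ≈ 0.001953
Gain = 20 log₁₀(0.001953) ≈ -54.19 dB

-54.2 dB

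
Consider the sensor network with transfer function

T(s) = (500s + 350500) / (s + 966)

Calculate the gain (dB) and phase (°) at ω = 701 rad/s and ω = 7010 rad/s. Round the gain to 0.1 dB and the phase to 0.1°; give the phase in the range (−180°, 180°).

Substitute s = j701:
Numerator: 500(j701) + 350500 = 350500 + j350500
Denominator: (j701) + 966 = 966 + j701
|N| = √(350500² + 350500²) ≈ 4.9568e+05, ∠N ≈ 45.00°
|D| = √(966² + 701²) ≈ 1193.5, ∠D ≈ 35.97°
|T| = 4.9568e+05 / 1193.5 ≈ 415.32
Gain = 20 log₁₀(415.32) ≈ 52.37 dB
∠T = 45.00° − 35.97° = 9.03°

Substitute s = j7010:
Numerator: 500(j7010) + 350500 = 350500 + j3505000
Denominator: (j7010) + 966 = 966 + j7010
|N| = √(350500² + 3505000²) ≈ 3.5225e+06, ∠N ≈ 84.29°
|D| = √(966² + 7010²) ≈ 7076.2, ∠D ≈ 82.15°
|T| = 3.5225e+06 / 7076.2 ≈ 497.8
Gain = 20 log₁₀(497.8) ≈ 53.94 dB
∠T = 84.29° − 82.15° = 2.14°

ω = 701: 52.4 dB, 9.0°; ω = 7010: 53.9 dB, 2.1°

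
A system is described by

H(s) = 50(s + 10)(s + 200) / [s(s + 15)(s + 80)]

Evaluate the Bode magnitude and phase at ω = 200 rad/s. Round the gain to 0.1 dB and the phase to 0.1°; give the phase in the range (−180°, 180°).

-9.7 dB, -111.8°

At s = jω = j200:
zero (s+10): 10 + j200 → |·| = √(10²+200²) = √40100 ≈ 200.25, ∠ = arctan(200/10) ≈ 87.14°
zero (s+200): 200 + j200 → |·| = √(200²+200²) = √80000 ≈ 282.84, ∠ = arctan(200/200) ≈ 45.00°
pole (s+15): 15 + j200 → |·| = √(15²+200²) = √40225 ≈ 200.56, ∠ = arctan(200/15) ≈ 85.71°
pole (s+80): 80 + j200 → |·| = √(80²+200²) = √46400 ≈ 215.41, ∠ = arctan(200/80) ≈ 68.20°
pole at origin: |s| = 200, ∠ = 90.00° (in denominator)
|H| = 50 · 56639 / 8.6405e+06 ≈ 0.32775
Gain = 20 log₁₀(0.32775) ≈ -9.69 dB
∠H = 132.14° − 243.91° = -111.77°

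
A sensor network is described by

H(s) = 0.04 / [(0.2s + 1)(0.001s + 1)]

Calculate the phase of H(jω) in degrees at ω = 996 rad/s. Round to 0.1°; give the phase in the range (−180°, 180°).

-134.6°

At ω = 996 rad/s:
pole (1 + j996·0.2) = 1 + j199.2 → |·| ≈ 199.2, ∠ ≈ 89.71°
pole (1 + j996·0.001) = 1 + j0.996 → |·| ≈ 1.4114, ∠ ≈ 44.89°
∠H = (0°) − (89.71° + 44.89°) = -134.60°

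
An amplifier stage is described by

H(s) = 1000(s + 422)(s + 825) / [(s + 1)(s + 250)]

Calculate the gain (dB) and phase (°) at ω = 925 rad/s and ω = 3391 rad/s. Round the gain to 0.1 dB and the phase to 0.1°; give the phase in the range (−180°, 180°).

ω = 925: 63.1 dB, -51.1°; ω = 3391: 60.3 dB, -16.5°

At s = jω = j925:
zero (s+422): 422 + j925 → |·| = √(422²+925²) = √1033709 ≈ 1016.7, ∠ = arctan(925/422) ≈ 65.48°
zero (s+825): 825 + j925 → |·| = √(825²+925²) = √1536250 ≈ 1239.5, ∠ = arctan(925/825) ≈ 48.27°
pole (s+1): 1 + j925 → |·| = √(1²+925²) = √855626 ≈ 925, ∠ = arctan(925/1) ≈ 89.94°
pole (s+250): 250 + j925 → |·| = √(250²+925²) = √918125 ≈ 958.19, ∠ = arctan(925/250) ≈ 74.88°
|H| = 1000 · 1.2602e+06 / 8.8633e+05 ≈ 1421.8
Gain = 20 log₁₀(1421.8) ≈ 63.06 dB
∠H = 113.75° − 164.82° = -51.07°

At s = jω = j3391:
zero (s+422): 422 + j3391 → |·| = √(422²+3391²) = √11676965 ≈ 3417.2, ∠ = arctan(3391/422) ≈ 82.91°
zero (s+825): 825 + j3391 → |·| = √(825²+3391²) = √12179506 ≈ 3489.9, ∠ = arctan(3391/825) ≈ 76.33°
pole (s+1): 1 + j3391 → |·| = √(1²+3391²) = √11498882 ≈ 3391, ∠ = arctan(3391/1) ≈ 89.98°
pole (s+250): 250 + j3391 → |·| = √(250²+3391²) = √11561381 ≈ 3400.2, ∠ = arctan(3391/250) ≈ 85.78°
|H| = 1000 · 1.1926e+07 / 1.153e+07 ≈ 1034.3
Gain = 20 log₁₀(1034.3) ≈ 60.29 dB
∠H = 159.24° − 175.76° = -16.52°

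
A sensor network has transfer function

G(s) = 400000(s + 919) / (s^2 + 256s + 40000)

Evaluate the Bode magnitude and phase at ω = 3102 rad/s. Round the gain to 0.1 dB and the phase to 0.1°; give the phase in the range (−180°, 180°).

42.6 dB, -101.8°

At s = jω = j3102:
zero (s+919): 919 + j3102 → |·| = √(919²+3102²) = √10466965 ≈ 3235.3, ∠ = arctan(3102/919) ≈ 73.50°
quadratic: (j3102)² + 256·j3102 + 40000 = -9582404 + j794112 → |·| ≈ 9.6153e+06, ∠ ≈ 175.26°
|G| = 400000 · 3235.3 / 9.6153e+06 ≈ 134.59
Gain = 20 log₁₀(134.59) ≈ 42.58 dB
∠G = 73.50° − 175.26° = -101.76°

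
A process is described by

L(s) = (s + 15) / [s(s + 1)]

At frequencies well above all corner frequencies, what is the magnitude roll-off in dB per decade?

-20 dB/decade

Each pole contributes −20 dB/decade at high frequency; each zero contributes +20 dB/decade.
Net: 1 zero(s) − 2 pole(s) → -20 dB/decade.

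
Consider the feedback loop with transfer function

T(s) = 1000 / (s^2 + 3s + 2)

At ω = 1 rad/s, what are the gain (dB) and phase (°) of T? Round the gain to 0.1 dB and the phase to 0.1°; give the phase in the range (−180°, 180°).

Substitute s = j1:
Numerator: 1000 = 1000 + j0
Denominator: (j1)^2 + 3(j1) + 2 = 1 + j3
|N| = √(1000² + 0²) ≈ 1000, ∠N ≈ 0.00°
|D| = √(1² + 3²) ≈ 3.1623, ∠D ≈ 71.57°
|T| = 1000 / 3.1623 ≈ 316.23
Gain = 20 log₁₀(316.23) ≈ 50.00 dB
∠T = 0.00° − 71.57° = -71.57°

50.0 dB, -71.6°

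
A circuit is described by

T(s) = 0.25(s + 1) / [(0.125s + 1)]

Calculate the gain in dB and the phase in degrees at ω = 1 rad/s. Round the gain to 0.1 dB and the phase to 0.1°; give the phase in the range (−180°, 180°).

-9.1 dB, 37.9°

At ω = 1 rad/s:
zero (1 + j1·1) = 1 + j1 → |·| ≈ 1.4142, ∠ ≈ 45.00°
pole (1 + j1·0.125) = 1 + j0.125 → |·| ≈ 1.0078, ∠ ≈ 7.13°
|T| = 0.25 · 1.4142 / (1.0078) ≈ 0.35081
Gain = 20 log₁₀(0.35081) ≈ -9.10 dB
∠T = (45.00°) − (7.13°) = 37.87°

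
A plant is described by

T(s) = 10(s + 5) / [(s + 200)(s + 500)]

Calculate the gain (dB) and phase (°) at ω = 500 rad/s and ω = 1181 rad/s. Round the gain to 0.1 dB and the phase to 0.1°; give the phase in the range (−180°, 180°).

At s = jω = j500:
zero (s+5): 5 + j500 → |·| = √(5²+500²) = √250025 ≈ 500.02, ∠ = arctan(500/5) ≈ 89.43°
pole (s+200): 200 + j500 → |·| = √(200²+500²) = √290000 ≈ 538.52, ∠ = arctan(500/200) ≈ 68.20°
pole (s+500): 500 + j500 → |·| = √(500²+500²) = √500000 ≈ 707.11, ∠ = arctan(500/500) ≈ 45.00°
|T| = 10 · 500.02 / 3.8079e+05 ≈ 0.013131
Gain = 20 log₁₀(0.013131) ≈ -37.63 dB
∠T = 89.43° − 113.20° = -23.77°

At s = jω = j1181:
zero (s+5): 5 + j1181 → |·| = √(5²+1181²) = √1394786 ≈ 1181, ∠ = arctan(1181/5) ≈ 89.76°
pole (s+200): 200 + j1181 → |·| = √(200²+1181²) = √1434761 ≈ 1197.8, ∠ = arctan(1181/200) ≈ 80.39°
pole (s+500): 500 + j1181 → |·| = √(500²+1181²) = √1644761 ≈ 1282.5, ∠ = arctan(1181/500) ≈ 67.05°
|T| = 10 · 1181 / 1.5362e+06 ≈ 0.0076878
Gain = 20 log₁₀(0.0076878) ≈ -42.28 dB
∠T = 89.76° − 147.44° = -57.68°

ω = 500: -37.6 dB, -23.8°; ω = 1181: -42.3 dB, -57.7°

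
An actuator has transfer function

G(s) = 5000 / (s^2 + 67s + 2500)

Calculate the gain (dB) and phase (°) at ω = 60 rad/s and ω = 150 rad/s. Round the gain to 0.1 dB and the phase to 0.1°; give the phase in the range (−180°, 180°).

ω = 60: 1.6 dB, -105.3°; ω = 150: -13.0 dB, -153.3°

At s = jω = j60:
quadratic: (j60)² + 67·j60 + 2500 = -1100 + j4020 → |·| ≈ 4167.8, ∠ ≈ 105.30°
|G| = 5000 / 4167.8 ≈ 1.1997
Gain = 20 log₁₀(1.1997) ≈ 1.58 dB
∠G = 0.00° − 105.30° = -105.30°

At s = jω = j150:
quadratic: (j150)² + 67·j150 + 2500 = -20000 + j10050 → |·| ≈ 22383, ∠ ≈ 153.32°
|G| = 5000 / 22383 ≈ 0.22338
Gain = 20 log₁₀(0.22338) ≈ -13.02 dB
∠G = 0.00° − 153.32° = -153.32°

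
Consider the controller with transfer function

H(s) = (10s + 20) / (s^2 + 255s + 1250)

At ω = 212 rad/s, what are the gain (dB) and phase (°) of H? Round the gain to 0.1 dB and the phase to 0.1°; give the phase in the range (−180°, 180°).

Substitute s = j212:
Numerator: 10(j212) + 20 = 20 + j2120
Denominator: (j212)^2 + 255(j212) + 1250 = -43694 + j54060
|N| = √(20² + 2120²) ≈ 2120.1, ∠N ≈ 89.46°
|D| = √(43694² + 54060²) ≈ 69510, ∠D ≈ 128.95°
|H| = 2120.1 / 69510 ≈ 0.030501
Gain = 20 log₁₀(0.030501) ≈ -30.31 dB
∠H = 89.46° − 128.95° = -39.49°

-30.3 dB, -39.5°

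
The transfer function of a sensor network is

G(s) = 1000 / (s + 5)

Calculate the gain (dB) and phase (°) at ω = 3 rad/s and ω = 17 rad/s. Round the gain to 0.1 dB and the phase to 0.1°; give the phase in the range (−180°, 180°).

ω = 3: 44.7 dB, -31.0°; ω = 17: 35.0 dB, -73.6°

Substitute s = j3:
Numerator: 1000 = 1000 + j0
Denominator: (j3) + 5 = 5 + j3
|N| = √(1000² + 0²) ≈ 1000, ∠N ≈ 0.00°
|D| = √(5² + 3²) ≈ 5.831, ∠D ≈ 30.96°
|G| = 1000 / 5.831 ≈ 171.5
Gain = 20 log₁₀(171.5) ≈ 44.69 dB
∠G = 0.00° − 30.96° = -30.96°

Substitute s = j17:
Numerator: 1000 = 1000 + j0
Denominator: (j17) + 5 = 5 + j17
|N| = √(1000² + 0²) ≈ 1000, ∠N ≈ 0.00°
|D| = √(5² + 17²) ≈ 17.72, ∠D ≈ 73.61°
|G| = 1000 / 17.72 ≈ 56.433
Gain = 20 log₁₀(56.433) ≈ 35.03 dB
∠G = 0.00° − 73.61° = -73.61°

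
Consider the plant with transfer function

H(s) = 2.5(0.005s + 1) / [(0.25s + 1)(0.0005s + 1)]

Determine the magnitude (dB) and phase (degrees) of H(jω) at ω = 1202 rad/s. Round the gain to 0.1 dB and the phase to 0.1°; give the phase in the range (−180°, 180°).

At ω = 1202 rad/s:
zero (1 + j1202·0.005) = 1 + j6.01 → |·| ≈ 6.0926, ∠ ≈ 80.55°
pole (1 + j1202·0.25) = 1 + j300.5 → |·| ≈ 300.5, ∠ ≈ 89.81°
pole (1 + j1202·0.0005) = 1 + j0.601 → |·| ≈ 1.1667, ∠ ≈ 31.01°
|H| = 2.5 · 6.0926 / (300.5 · 1.1667) ≈ 0.043445
Gain = 20 log₁₀(0.043445) ≈ -27.24 dB
∠H = (80.55°) − (89.81° + 31.01°) = -40.27°

-27.2 dB, -40.3°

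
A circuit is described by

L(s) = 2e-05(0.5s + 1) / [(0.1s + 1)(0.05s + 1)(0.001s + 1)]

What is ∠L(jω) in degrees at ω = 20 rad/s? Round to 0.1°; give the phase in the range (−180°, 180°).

-25.3°

At ω = 20 rad/s:
zero (1 + j20·0.5) = 1 + j10 → |·| ≈ 10.05, ∠ ≈ 84.29°
pole (1 + j20·0.1) = 1 + j2 → |·| ≈ 2.2361, ∠ ≈ 63.43°
pole (1 + j20·0.05) = 1 + j1 → |·| ≈ 1.4142, ∠ ≈ 45.00°
pole (1 + j20·0.001) = 1 + j0.02 → |·| ≈ 1.0002, ∠ ≈ 1.15°
∠L = (84.29°) − (63.43° + 45.00° + 1.15°) = -25.29°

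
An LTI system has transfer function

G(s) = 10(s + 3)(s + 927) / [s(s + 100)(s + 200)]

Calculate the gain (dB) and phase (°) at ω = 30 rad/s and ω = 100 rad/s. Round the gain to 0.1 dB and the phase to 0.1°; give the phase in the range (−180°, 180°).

ω = 30: -7.1 dB, -29.1°; ω = 100: -10.6 dB, -67.1°

At s = jω = j30:
zero (s+3): 3 + j30 → |·| = √(3²+30²) = √909 ≈ 30.15, ∠ = arctan(30/3) ≈ 84.29°
zero (s+927): 927 + j30 → |·| = √(927²+30²) = √860229 ≈ 927.49, ∠ = arctan(30/927) ≈ 1.85°
pole (s+100): 100 + j30 → |·| = √(100²+30²) = √10900 ≈ 104.4, ∠ = arctan(30/100) ≈ 16.70°
pole (s+200): 200 + j30 → |·| = √(200²+30²) = √40900 ≈ 202.24, ∠ = arctan(30/200) ≈ 8.53°
pole at origin: |s| = 30, ∠ = 90.00° (in denominator)
|G| = 10 · 27964 / 6.3342e+05 ≈ 0.44148
Gain = 20 log₁₀(0.44148) ≈ -7.10 dB
∠G = 86.14° − 115.23° = -29.09°

At s = jω = j100:
zero (s+3): 3 + j100 → |·| = √(3²+100²) = √10009 ≈ 100.04, ∠ = arctan(100/3) ≈ 88.28°
zero (s+927): 927 + j100 → |·| = √(927²+100²) = √869329 ≈ 932.38, ∠ = arctan(100/927) ≈ 6.16°
pole (s+100): 100 + j100 → |·| = √(100²+100²) = √20000 ≈ 141.42, ∠ = arctan(100/100) ≈ 45.00°
pole (s+200): 200 + j100 → |·| = √(200²+100²) = √50000 ≈ 223.61, ∠ = arctan(100/200) ≈ 26.57°
pole at origin: |s| = 100, ∠ = 90.00° (in denominator)
|G| = 10 · 93275 / 3.1623e+06 ≈ 0.29496
Gain = 20 log₁₀(0.29496) ≈ -10.60 dB
∠G = 94.44° − 161.57° = -67.13°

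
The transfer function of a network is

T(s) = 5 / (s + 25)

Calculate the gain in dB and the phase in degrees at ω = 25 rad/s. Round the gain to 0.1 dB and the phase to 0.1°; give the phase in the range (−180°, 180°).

-17.0 dB, -45.0°

Substitute s = j25:
Numerator: 5 = 5 + j0
Denominator: (j25) + 25 = 25 + j25
|N| = √(5² + 0²) ≈ 5, ∠N ≈ 0.00°
|D| = √(25² + 25²) ≈ 35.355, ∠D ≈ 45.00°
|T| = 5 / 35.355 ≈ 0.14142
Gain = 20 log₁₀(0.14142) ≈ -16.99 dB
∠T = 0.00° − 45.00° = -45.00°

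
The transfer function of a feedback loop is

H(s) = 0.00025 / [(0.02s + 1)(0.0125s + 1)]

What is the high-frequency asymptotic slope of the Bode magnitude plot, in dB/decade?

Each pole contributes −20 dB/decade at high frequency; each zero contributes +20 dB/decade.
Net: 0 zero(s) − 2 pole(s) → -40 dB/decade.

-40 dB/decade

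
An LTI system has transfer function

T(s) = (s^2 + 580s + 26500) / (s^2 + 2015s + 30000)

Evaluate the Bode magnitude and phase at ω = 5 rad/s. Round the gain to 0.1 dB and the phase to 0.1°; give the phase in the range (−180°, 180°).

-1.5 dB, -12.3°

Substitute s = j5:
Numerator: (j5)^2 + 580(j5) + 26500 = 26475 + j2900
Denominator: (j5)^2 + 2015(j5) + 30000 = 29975 + j10075
|N| = √(26475² + 2900²) ≈ 26633, ∠N ≈ 6.25°
|D| = √(29975² + 10075²) ≈ 31623, ∠D ≈ 18.58°
|T| = 26633 / 31623 ≈ 0.8422
Gain = 20 log₁₀(0.8422) ≈ -1.49 dB
∠T = 6.25° − 18.58° = -12.33°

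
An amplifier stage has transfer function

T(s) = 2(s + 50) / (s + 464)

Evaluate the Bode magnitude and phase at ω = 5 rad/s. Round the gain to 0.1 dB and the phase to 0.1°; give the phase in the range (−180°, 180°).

At s = jω = j5:
zero (s+50): 50 + j5 → |·| = √(50²+5²) = √2525 ≈ 50.249, ∠ = arctan(5/50) ≈ 5.71°
pole (s+464): 464 + j5 → |·| = √(464²+5²) = √215321 ≈ 464.03, ∠ = arctan(5/464) ≈ 0.62°
|T| = 2 · 50.249 / 464.03 ≈ 0.21658
Gain = 20 log₁₀(0.21658) ≈ -13.29 dB
∠T = 5.71° − 0.62° = 5.09°

-13.3 dB, 5.1°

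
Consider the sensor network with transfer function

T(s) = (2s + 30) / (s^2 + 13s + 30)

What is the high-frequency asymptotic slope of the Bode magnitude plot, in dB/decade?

Each pole contributes −20 dB/decade at high frequency; each zero contributes +20 dB/decade.
Net: 1 zero(s) − 2 pole(s) → -20 dB/decade.

-20 dB/decade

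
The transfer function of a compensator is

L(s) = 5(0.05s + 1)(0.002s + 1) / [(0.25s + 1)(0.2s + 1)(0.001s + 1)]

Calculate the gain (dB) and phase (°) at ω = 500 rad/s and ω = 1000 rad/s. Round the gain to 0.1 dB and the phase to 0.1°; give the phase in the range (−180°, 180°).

At ω = 500 rad/s:
zero (1 + j500·0.05) = 1 + j25 → |·| ≈ 25.02, ∠ ≈ 87.71°
zero (1 + j500·0.002) = 1 + j1 → |·| ≈ 1.4142, ∠ ≈ 45.00°
pole (1 + j500·0.25) = 1 + j125 → |·| ≈ 125, ∠ ≈ 89.54°
pole (1 + j500·0.2) = 1 + j100 → |·| ≈ 100, ∠ ≈ 89.43°
pole (1 + j500·0.001) = 1 + j0.5 → |·| ≈ 1.118, ∠ ≈ 26.57°
|L| = 5 · 25.02 · 1.4142 / (125 · 100 · 1.118) ≈ 0.012659
Gain = 20 log₁₀(0.012659) ≈ -37.95 dB
∠L = (87.71° + 45.00°) − (89.54° + 89.43° + 26.57°) = -72.83°

At ω = 1000 rad/s:
zero (1 + j1000·0.05) = 1 + j50 → |·| ≈ 50.01, ∠ ≈ 88.85°
zero (1 + j1000·0.002) = 1 + j2 → |·| ≈ 2.2361, ∠ ≈ 63.43°
pole (1 + j1000·0.25) = 1 + j250 → |·| ≈ 250, ∠ ≈ 89.77°
pole (1 + j1000·0.2) = 1 + j200 → |·| ≈ 200, ∠ ≈ 89.71°
pole (1 + j1000·0.001) = 1 + j1 → |·| ≈ 1.4142, ∠ ≈ 45.00°
|L| = 5 · 50.01 · 2.2361 / (250 · 200 · 1.4142) ≈ 0.0079075
Gain = 20 log₁₀(0.0079075) ≈ -42.04 dB
∠L = (88.85° + 63.43°) − (89.77° + 89.71° + 45.00°) = -72.20°

ω = 500: -38.0 dB, -72.8°; ω = 1000: -42.0 dB, -72.2°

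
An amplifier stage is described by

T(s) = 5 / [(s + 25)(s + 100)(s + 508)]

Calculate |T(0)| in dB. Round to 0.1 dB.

T(0) = 5 / (25·100·508) ≈ 3.937e-06
20 log₁₀(3.937e-06) ≈ -108.10 dB

-108.1 dB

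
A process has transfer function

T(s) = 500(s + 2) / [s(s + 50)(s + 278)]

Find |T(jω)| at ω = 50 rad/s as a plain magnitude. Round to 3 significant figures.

At s = jω = j50:
zero (s+2): 2 + j50 → |·| = √(2²+50²) = √2504 ≈ 50.04, ∠ = arctan(50/2) ≈ 87.71°
pole (s+50): 50 + j50 → |·| = √(50²+50²) = √5000 ≈ 70.711, ∠ = arctan(50/50) ≈ 45.00°
pole (s+278): 278 + j50 → |·| = √(278²+50²) = √79784 ≈ 282.46, ∠ = arctan(50/278) ≈ 10.20°
pole at origin: |s| = 50, ∠ = 90.00° (in denominator)
|T| = 500 · 50.04 / 9.9865e+05 ≈ 0.025054

0.0251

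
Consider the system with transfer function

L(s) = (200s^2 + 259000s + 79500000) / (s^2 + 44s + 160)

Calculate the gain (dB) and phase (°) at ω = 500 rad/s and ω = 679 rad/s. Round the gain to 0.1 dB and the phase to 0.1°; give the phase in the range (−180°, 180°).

Substitute s = j500:
Numerator: 200(j500)^2 + 259000(j500) + 79500000 = 29500000 + j129500000
Denominator: (j500)^2 + 44(j500) + 160 = -249840 + j22000
|N| = √(29500000² + 129500000²) ≈ 1.3282e+08, ∠N ≈ 77.17°
|D| = √(249840² + 22000²) ≈ 2.5081e+05, ∠D ≈ 174.97°
|L| = 1.3282e+08 / 2.5081e+05 ≈ 529.56
Gain = 20 log₁₀(529.56) ≈ 54.48 dB
∠L = 77.17° − 174.97° = -97.80°

Substitute s = j679:
Numerator: 200(j679)^2 + 259000(j679) + 79500000 = -12708200 + j175861000
Denominator: (j679)^2 + 44(j679) + 160 = -460881 + j29876
|N| = √(12708200² + 175861000²) ≈ 1.7632e+08, ∠N ≈ 94.13°
|D| = √(460881² + 29876²) ≈ 4.6185e+05, ∠D ≈ 176.29°
|L| = 1.7632e+08 / 4.6185e+05 ≈ 381.77
Gain = 20 log₁₀(381.77) ≈ 51.64 dB
∠L = 94.13° − 176.29° = -82.16°

ω = 500: 54.5 dB, -97.8°; ω = 679: 51.6 dB, -82.2°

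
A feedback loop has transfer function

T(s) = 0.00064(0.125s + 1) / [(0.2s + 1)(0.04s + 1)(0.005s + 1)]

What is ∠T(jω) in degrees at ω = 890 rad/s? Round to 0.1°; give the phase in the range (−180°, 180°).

At ω = 890 rad/s:
zero (1 + j890·0.125) = 1 + j111.25 → |·| ≈ 111.25, ∠ ≈ 89.48°
pole (1 + j890·0.2) = 1 + j178 → |·| ≈ 178, ∠ ≈ 89.68°
pole (1 + j890·0.04) = 1 + j35.6 → |·| ≈ 35.614, ∠ ≈ 88.39°
pole (1 + j890·0.005) = 1 + j4.45 → |·| ≈ 4.561, ∠ ≈ 77.33°
∠T = (89.48°) − (89.68° + 88.39° + 77.33°) = -165.92°

-165.9°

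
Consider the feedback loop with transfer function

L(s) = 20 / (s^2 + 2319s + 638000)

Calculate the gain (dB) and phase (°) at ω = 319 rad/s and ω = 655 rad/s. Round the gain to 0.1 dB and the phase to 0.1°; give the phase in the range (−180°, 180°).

ω = 319: -93.2 dB, -54.1°; ω = 655: -97.7 dB, -82.2°

Substitute s = j319:
Numerator: 20 = 20 + j0
Denominator: (j319)^2 + 2319(j319) + 638000 = 536239 + j739761
|N| = √(20² + 0²) ≈ 20, ∠N ≈ 0.00°
|D| = √(536239² + 739761²) ≈ 9.1367e+05, ∠D ≈ 54.06°
|L| = 20 / 9.1367e+05 ≈ 2.189e-05
Gain = 20 log₁₀(2.189e-05) ≈ -93.20 dB
∠L = 0.00° − 54.06° = -54.06°

Substitute s = j655:
Numerator: 20 = 20 + j0
Denominator: (j655)^2 + 2319(j655) + 638000 = 208975 + j1518945
|N| = √(20² + 0²) ≈ 20, ∠N ≈ 0.00°
|D| = √(208975² + 1518945²) ≈ 1.5333e+06, ∠D ≈ 82.17°
|L| = 20 / 1.5333e+06 ≈ 1.3044e-05
Gain = 20 log₁₀(1.3044e-05) ≈ -97.69 dB
∠L = 0.00° − 82.17° = -82.17°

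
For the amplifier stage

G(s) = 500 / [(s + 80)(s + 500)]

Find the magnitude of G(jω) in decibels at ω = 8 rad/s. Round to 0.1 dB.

At s = jω = j8:
pole (s+80): 80 + j8 → |·| = √(80²+8²) = √6464 ≈ 80.399, ∠ = arctan(8/80) ≈ 5.71°
pole (s+500): 500 + j8 → |·| = √(500²+8²) = √250064 ≈ 500.06, ∠ = arctan(8/500) ≈ 0.92°
|G| = 500 / 40204 ≈ 0.012437
Gain = 20 log₁₀(0.012437) ≈ -38.11 dB

-38.1 dB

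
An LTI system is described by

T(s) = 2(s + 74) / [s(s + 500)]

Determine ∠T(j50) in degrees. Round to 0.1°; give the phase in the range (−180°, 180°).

At s = jω = j50:
zero (s+74): 74 + j50 → |·| = √(74²+50²) = √7976 ≈ 89.308, ∠ = arctan(50/74) ≈ 34.05°
pole (s+500): 500 + j50 → |·| = √(500²+50²) = √252500 ≈ 502.49, ∠ = arctan(50/500) ≈ 5.71°
pole at origin: |s| = 50, ∠ = 90.00° (in denominator)
∠T = 34.05° − 95.71° = -61.66°

-61.7°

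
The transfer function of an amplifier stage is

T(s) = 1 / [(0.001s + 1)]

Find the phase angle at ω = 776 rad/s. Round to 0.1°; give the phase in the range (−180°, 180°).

-37.8°

At ω = 776 rad/s:
pole (1 + j776·0.001) = 1 + j0.776 → |·| ≈ 1.2658, ∠ ≈ 37.81°
∠T = (0°) − (37.81°) = -37.81°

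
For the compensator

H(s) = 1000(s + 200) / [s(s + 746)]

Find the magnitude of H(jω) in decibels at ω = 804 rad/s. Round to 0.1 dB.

At s = jω = j804:
zero (s+200): 200 + j804 → |·| = √(200²+804²) = √686416 ≈ 828.5, ∠ = arctan(804/200) ≈ 76.03°
pole (s+746): 746 + j804 → |·| = √(746²+804²) = √1202932 ≈ 1096.8, ∠ = arctan(804/746) ≈ 47.14°
pole at origin: |s| = 804, ∠ = 90.00° (in denominator)
|H| = 1000 · 828.5 / 8.8183e+05 ≈ 0.93952
Gain = 20 log₁₀(0.93952) ≈ -0.54 dB

-0.5 dB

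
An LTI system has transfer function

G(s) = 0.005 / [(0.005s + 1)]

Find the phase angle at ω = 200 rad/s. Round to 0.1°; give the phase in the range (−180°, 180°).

At ω = 200 rad/s:
pole (1 + j200·0.005) = 1 + j1 → |·| ≈ 1.4142, ∠ ≈ 45.00°
∠G = (0°) − (45.00°) = -45.00°

-45.0°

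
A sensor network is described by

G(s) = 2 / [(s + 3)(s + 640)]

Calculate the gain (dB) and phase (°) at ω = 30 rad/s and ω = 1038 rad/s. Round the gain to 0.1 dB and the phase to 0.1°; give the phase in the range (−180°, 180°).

ω = 30: -79.7 dB, -87.0°; ω = 1038: -116.0 dB, -148.2°

At s = jω = j30:
pole (s+3): 3 + j30 → |·| = √(3²+30²) = √909 ≈ 30.15, ∠ = arctan(30/3) ≈ 84.29°
pole (s+640): 640 + j30 → |·| = √(640²+30²) = √410500 ≈ 640.7, ∠ = arctan(30/640) ≈ 2.68°
|G| = 2 / 19317 ≈ 0.00010354
Gain = 20 log₁₀(0.00010354) ≈ -79.70 dB
∠G = 0.00° − 86.97° = -86.97°

At s = jω = j1038:
pole (s+3): 3 + j1038 → |·| = √(3²+1038²) = √1077453 ≈ 1038, ∠ = arctan(1038/3) ≈ 89.83°
pole (s+640): 640 + j1038 → |·| = √(640²+1038²) = √1487044 ≈ 1219.4, ∠ = arctan(1038/640) ≈ 58.34°
|G| = 2 / 1.2657e+06 ≈ 1.5802e-06
Gain = 20 log₁₀(1.5802e-06) ≈ -116.03 dB
∠G = 0.00° − 148.17° = -148.17°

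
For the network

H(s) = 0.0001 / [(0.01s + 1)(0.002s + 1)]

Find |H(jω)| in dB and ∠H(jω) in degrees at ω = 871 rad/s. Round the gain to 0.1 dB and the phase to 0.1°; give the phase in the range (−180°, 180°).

At ω = 871 rad/s:
pole (1 + j871·0.01) = 1 + j8.71 → |·| ≈ 8.7672, ∠ ≈ 83.45°
pole (1 + j871·0.002) = 1 + j1.742 → |·| ≈ 2.0086, ∠ ≈ 60.14°
|H| = 0.0001 · 1 / (8.7672 · 2.0086) ≈ 5.6787e-06
Gain = 20 log₁₀(5.6787e-06) ≈ -104.92 dB
∠H = (0°) − (83.45° + 60.14°) = -143.59°

-104.9 dB, -143.6°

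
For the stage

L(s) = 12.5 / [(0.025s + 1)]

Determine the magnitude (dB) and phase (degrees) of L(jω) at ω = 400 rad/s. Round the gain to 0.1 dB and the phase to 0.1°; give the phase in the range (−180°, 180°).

At ω = 400 rad/s:
pole (1 + j400·0.025) = 1 + j10 → |·| ≈ 10.05, ∠ ≈ 84.29°
|L| = 12.5 · 1 / (10.05) ≈ 1.2438
Gain = 20 log₁₀(1.2438) ≈ 1.90 dB
∠L = (0°) − (84.29°) = -84.29°

1.9 dB, -84.3°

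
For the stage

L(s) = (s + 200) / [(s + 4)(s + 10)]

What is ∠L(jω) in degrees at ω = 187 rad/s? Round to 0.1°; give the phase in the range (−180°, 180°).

At s = jω = j187:
zero (s+200): 200 + j187 → |·| = √(200²+187²) = √74969 ≈ 273.8, ∠ = arctan(187/200) ≈ 43.08°
pole (s+4): 4 + j187 → |·| = √(4²+187²) = √34985 ≈ 187.04, ∠ = arctan(187/4) ≈ 88.77°
pole (s+10): 10 + j187 → |·| = √(10²+187²) = √35069 ≈ 187.27, ∠ = arctan(187/10) ≈ 86.94°
∠L = 43.08° − 175.71° = -132.63°

-132.6°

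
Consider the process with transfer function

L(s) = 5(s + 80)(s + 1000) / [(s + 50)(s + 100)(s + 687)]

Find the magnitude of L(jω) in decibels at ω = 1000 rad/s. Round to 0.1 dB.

At s = jω = j1000:
zero (s+80): 80 + j1000 → |·| = √(80²+1000²) = √1006400 ≈ 1003.2, ∠ = arctan(1000/80) ≈ 85.43°
zero (s+1000): 1000 + j1000 → |·| = √(1000²+1000²) = √2000000 ≈ 1414.2, ∠ = arctan(1000/1000) ≈ 45.00°
pole (s+50): 50 + j1000 → |·| = √(50²+1000²) = √1002500 ≈ 1001.2, ∠ = arctan(1000/50) ≈ 87.14°
pole (s+100): 100 + j1000 → |·| = √(100²+1000²) = √1010000 ≈ 1005, ∠ = arctan(1000/100) ≈ 84.29°
pole (s+687): 687 + j1000 → |·| = √(687²+1000²) = √1471969 ≈ 1213.2, ∠ = arctan(1000/687) ≈ 55.51°
|L| = 5 · 1.4187e+06 / 1.2207e+09 ≈ 0.005811
Gain = 20 log₁₀(0.005811) ≈ -44.71 dB

-44.7 dB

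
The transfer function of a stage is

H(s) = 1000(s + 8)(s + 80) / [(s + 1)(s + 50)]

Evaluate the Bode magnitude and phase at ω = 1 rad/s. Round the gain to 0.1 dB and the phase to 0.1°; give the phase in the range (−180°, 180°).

At s = jω = j1:
zero (s+8): 8 + j1 → |·| = √(8²+1²) = √65 ≈ 8.0623, ∠ = arctan(1/8) ≈ 7.13°
zero (s+80): 80 + j1 → |·| = √(80²+1²) = √6401 ≈ 80.006, ∠ = arctan(1/80) ≈ 0.72°
pole (s+1): 1 + j1 → |·| = √(1²+1²) = √2 ≈ 1.4142, ∠ = arctan(1/1) ≈ 45.00°
pole (s+50): 50 + j1 → |·| = √(50²+1²) = √2501 ≈ 50.01, ∠ = arctan(1/50) ≈ 1.15°
|H| = 1000 · 645.03 / 70.724 ≈ 9120.4
Gain = 20 log₁₀(9120.4) ≈ 79.20 dB
∠H = 7.85° − 46.15° = -38.30°

79.2 dB, -38.3°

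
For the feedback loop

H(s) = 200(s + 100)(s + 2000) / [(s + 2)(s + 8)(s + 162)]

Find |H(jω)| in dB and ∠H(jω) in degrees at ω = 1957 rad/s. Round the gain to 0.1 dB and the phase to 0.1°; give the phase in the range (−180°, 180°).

At s = jω = j1957:
zero (s+100): 100 + j1957 → |·| = √(100²+1957²) = √3839849 ≈ 1959.6, ∠ = arctan(1957/100) ≈ 87.07°
zero (s+2000): 2000 + j1957 → |·| = √(2000²+1957²) = √7829849 ≈ 2798.2, ∠ = arctan(1957/2000) ≈ 44.38°
pole (s+2): 2 + j1957 → |·| = √(2²+1957²) = √3829853 ≈ 1957, ∠ = arctan(1957/2) ≈ 89.94°
pole (s+8): 8 + j1957 → |·| = √(8²+1957²) = √3829913 ≈ 1957, ∠ = arctan(1957/8) ≈ 89.77°
pole (s+162): 162 + j1957 → |·| = √(162²+1957²) = √3856093 ≈ 1963.7, ∠ = arctan(1957/162) ≈ 85.27°
|H| = 200 · 5.4834e+06 / 7.5207e+09 ≈ 0.14582
Gain = 20 log₁₀(0.14582) ≈ -16.72 dB
∠H = 131.45° − 264.98° = -133.53°

-16.7 dB, -133.5°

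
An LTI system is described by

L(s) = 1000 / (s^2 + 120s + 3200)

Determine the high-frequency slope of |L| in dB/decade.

Each pole contributes −20 dB/decade at high frequency; each zero contributes +20 dB/decade.
Net: 0 zero(s) − 2 pole(s) → -40 dB/decade.

-40 dB/decade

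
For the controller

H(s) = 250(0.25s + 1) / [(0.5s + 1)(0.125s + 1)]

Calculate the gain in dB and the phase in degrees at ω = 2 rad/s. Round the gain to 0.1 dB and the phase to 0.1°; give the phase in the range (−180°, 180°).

45.7 dB, -32.5°

At ω = 2 rad/s:
zero (1 + j2·0.25) = 1 + j0.5 → |·| ≈ 1.118, ∠ ≈ 26.57°
pole (1 + j2·0.5) = 1 + j1 → |·| ≈ 1.4142, ∠ ≈ 45.00°
pole (1 + j2·0.125) = 1 + j0.25 → |·| ≈ 1.0308, ∠ ≈ 14.04°
|H| = 250 · 1.118 / (1.4142 · 1.0308) ≈ 191.73
Gain = 20 log₁₀(191.73) ≈ 45.65 dB
∠H = (26.57°) − (45.00° + 14.04°) = -32.47°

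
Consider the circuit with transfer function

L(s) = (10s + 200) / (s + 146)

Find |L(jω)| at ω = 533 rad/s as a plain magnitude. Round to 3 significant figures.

9.65

Substitute s = j533:
Numerator: 10(j533) + 200 = 200 + j5330
Denominator: (j533) + 146 = 146 + j533
|N| = √(200² + 5330²) ≈ 5333.8, ∠N ≈ 87.85°
|D| = √(146² + 533²) ≈ 552.63, ∠D ≈ 74.68°
|L| = 5333.8 / 552.63 ≈ 9.6517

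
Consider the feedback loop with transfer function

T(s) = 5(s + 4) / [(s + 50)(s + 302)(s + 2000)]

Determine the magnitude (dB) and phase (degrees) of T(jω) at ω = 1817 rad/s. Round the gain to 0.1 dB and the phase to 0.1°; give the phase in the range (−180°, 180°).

At s = jω = j1817:
zero (s+4): 4 + j1817 → |·| = √(4²+1817²) = √3301505 ≈ 1817, ∠ = arctan(1817/4) ≈ 89.87°
pole (s+50): 50 + j1817 → |·| = √(50²+1817²) = √3303989 ≈ 1817.7, ∠ = arctan(1817/50) ≈ 88.42°
pole (s+302): 302 + j1817 → |·| = √(302²+1817²) = √3392693 ≈ 1841.9, ∠ = arctan(1817/302) ≈ 80.56°
pole (s+2000): 2000 + j1817 → |·| = √(2000²+1817²) = √7301489 ≈ 2702.1, ∠ = arctan(1817/2000) ≈ 42.26°
|T| = 5 · 1817 / 9.0467e+09 ≈ 1.0042e-06
Gain = 20 log₁₀(1.0042e-06) ≈ -119.96 dB
∠T = 89.87° − 211.24° = -121.37°

-120.0 dB, -121.4°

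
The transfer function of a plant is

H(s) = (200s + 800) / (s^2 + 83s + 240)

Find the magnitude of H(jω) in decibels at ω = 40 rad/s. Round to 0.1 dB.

Substitute s = j40:
Numerator: 200(j40) + 800 = 800 + j8000
Denominator: (j40)^2 + 83(j40) + 240 = -1360 + j3320
|N| = √(800² + 8000²) ≈ 8039.9, ∠N ≈ 84.29°
|D| = √(1360² + 3320²) ≈ 3587.8, ∠D ≈ 112.28°
|H| = 8039.9 / 3587.8 ≈ 2.2409
Gain = 20 log₁₀(2.2409) ≈ 7.01 dB

7.0 dB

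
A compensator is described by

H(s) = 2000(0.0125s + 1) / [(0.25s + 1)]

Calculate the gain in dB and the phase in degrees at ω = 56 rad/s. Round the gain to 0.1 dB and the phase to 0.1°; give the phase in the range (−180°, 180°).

At ω = 56 rad/s:
zero (1 + j56·0.0125) = 1 + j0.7 → |·| ≈ 1.2207, ∠ ≈ 34.99°
pole (1 + j56·0.25) = 1 + j14 → |·| ≈ 14.036, ∠ ≈ 85.91°
|H| = 2000 · 1.2207 / (14.036) ≈ 173.94
Gain = 20 log₁₀(173.94) ≈ 44.81 dB
∠H = (34.99°) − (85.91°) = -50.92°

44.8 dB, -50.9°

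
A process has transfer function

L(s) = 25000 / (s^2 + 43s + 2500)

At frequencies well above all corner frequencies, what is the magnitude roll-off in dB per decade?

Each pole contributes −20 dB/decade at high frequency; each zero contributes +20 dB/decade.
Net: 0 zero(s) − 2 pole(s) → -40 dB/decade.

-40 dB/decade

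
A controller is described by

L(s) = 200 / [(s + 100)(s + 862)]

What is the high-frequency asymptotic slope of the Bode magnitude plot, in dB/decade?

Each pole contributes −20 dB/decade at high frequency; each zero contributes +20 dB/decade.
Net: 0 zero(s) − 2 pole(s) → -40 dB/decade.

-40 dB/decade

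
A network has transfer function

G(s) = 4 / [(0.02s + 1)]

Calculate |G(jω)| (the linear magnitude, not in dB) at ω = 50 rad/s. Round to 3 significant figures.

2.83

At ω = 50 rad/s:
pole (1 + j50·0.02) = 1 + j1 → |·| ≈ 1.4142, ∠ ≈ 45.00°
|G| = 4 · 1 / (1.4142) ≈ 2.8285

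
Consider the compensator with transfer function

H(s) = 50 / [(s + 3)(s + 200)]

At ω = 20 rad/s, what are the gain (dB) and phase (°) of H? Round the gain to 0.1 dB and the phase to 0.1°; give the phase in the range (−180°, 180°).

-38.2 dB, -87.2°

At s = jω = j20:
pole (s+3): 3 + j20 → |·| = √(3²+20²) = √409 ≈ 20.224, ∠ = arctan(20/3) ≈ 81.47°
pole (s+200): 200 + j20 → |·| = √(200²+20²) = √40400 ≈ 201, ∠ = arctan(20/200) ≈ 5.71°
|H| = 50 / 4065 ≈ 0.0123
Gain = 20 log₁₀(0.0123) ≈ -38.20 dB
∠H = 0.00° − 87.18° = -87.18°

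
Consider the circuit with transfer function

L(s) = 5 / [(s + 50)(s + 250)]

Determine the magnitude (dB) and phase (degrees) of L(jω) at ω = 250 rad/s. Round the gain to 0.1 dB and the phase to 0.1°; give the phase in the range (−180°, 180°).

At s = jω = j250:
pole (s+50): 50 + j250 → |·| = √(50²+250²) = √65000 ≈ 254.95, ∠ = arctan(250/50) ≈ 78.69°
pole (s+250): 250 + j250 → |·| = √(250²+250²) = √125000 ≈ 353.55, ∠ = arctan(250/250) ≈ 45.00°
|L| = 5 / 90138 ≈ 5.5471e-05
Gain = 20 log₁₀(5.5471e-05) ≈ -85.12 dB
∠L = 0.00° − 123.69° = -123.69°

-85.1 dB, -123.7°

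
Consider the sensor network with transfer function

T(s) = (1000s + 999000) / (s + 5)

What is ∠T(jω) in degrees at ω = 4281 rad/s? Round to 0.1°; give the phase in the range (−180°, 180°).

-13.1°

Substitute s = j4281:
Numerator: 1000(j4281) + 999000 = 999000 + j4281000
Denominator: (j4281) + 5 = 5 + j4281
|N| = √(999000² + 4281000²) ≈ 4.396e+06, ∠N ≈ 76.86°
|D| = √(5² + 4281²) ≈ 4281, ∠D ≈ 89.93°
∠T = 76.86° − 89.93° = -13.07°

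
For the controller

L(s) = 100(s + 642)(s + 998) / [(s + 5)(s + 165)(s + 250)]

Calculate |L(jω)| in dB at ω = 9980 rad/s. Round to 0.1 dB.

At s = jω = j9980:
zero (s+642): 642 + j9980 → |·| = √(642²+9980²) = √100012564 ≈ 10001, ∠ = arctan(9980/642) ≈ 86.32°
zero (s+998): 998 + j9980 → |·| = √(998²+9980²) = √100596404 ≈ 10030, ∠ = arctan(9980/998) ≈ 84.29°
pole (s+5): 5 + j9980 → |·| = √(5²+9980²) = √99600425 ≈ 9980, ∠ = arctan(9980/5) ≈ 89.97°
pole (s+165): 165 + j9980 → |·| = √(165²+9980²) = √99627625 ≈ 9981.4, ∠ = arctan(9980/165) ≈ 89.05°
pole (s+250): 250 + j9980 → |·| = √(250²+9980²) = √99662900 ≈ 9983.1, ∠ = arctan(9980/250) ≈ 88.57°
|L| = 100 · 1.0031e+08 / 9.9446e+11 ≈ 0.010087
Gain = 20 log₁₀(0.010087) ≈ -39.92 dB

-39.9 dB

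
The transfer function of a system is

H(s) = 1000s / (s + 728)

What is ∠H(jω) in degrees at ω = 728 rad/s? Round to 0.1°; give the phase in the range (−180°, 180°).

At s = jω = j728:
zero at origin: s = j728 → |·| = 728, ∠ = 90.00°
pole (s+728): 728 + j728 → |·| = √(728²+728²) = √1059968 ≈ 1029.5, ∠ = arctan(728/728) ≈ 45.00°
∠H = 90.00° − 45.00° = 45.00°

45.0°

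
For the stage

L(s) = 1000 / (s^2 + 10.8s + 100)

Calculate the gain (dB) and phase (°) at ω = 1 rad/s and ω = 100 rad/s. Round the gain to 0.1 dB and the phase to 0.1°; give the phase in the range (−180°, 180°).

At s = jω = j1:
quadratic: (j1)² + 10.8·j1 + 100 = 99 + j10.8 → |·| ≈ 99.587, ∠ ≈ 6.23°
|L| = 1000 / 99.587 ≈ 10.041
Gain = 20 log₁₀(10.041) ≈ 20.04 dB
∠L = 0.00° − 6.23° = -6.23°

At s = jω = j100:
quadratic: (j100)² + 10.8·j100 + 100 = -9900 + j1080 → |·| ≈ 9958.7, ∠ ≈ 173.77°
|L| = 1000 / 9958.7 ≈ 0.10041
Gain = 20 log₁₀(0.10041) ≈ -19.96 dB
∠L = 0.00° − 173.77° = -173.77°

ω = 1: 20.0 dB, -6.2°; ω = 100: -20.0 dB, -173.8°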